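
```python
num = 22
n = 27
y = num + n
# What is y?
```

Trace:
`num = 22` → num = 22
`n = 27` → n = 27
`y = num + n` → y = 49
So y = 49

Answer: 49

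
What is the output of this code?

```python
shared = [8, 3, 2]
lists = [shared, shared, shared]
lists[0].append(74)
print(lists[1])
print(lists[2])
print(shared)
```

Key concept: list of same reference.
Step by step:
`shared = [8, 3, 2]` → shared = [8, 3, 2]
`lists = [shared, shared, shared]` → lists = [[8, 3, 2], [8, 3, 2], [8, 3, 2]]
`lists[0].append(74)` → shared = [8, 3, 2, 74]; lists = [[8, 3, 2, 74], [8, 3, 2, 74], [8, 3, 2, 74]]
`print(lists[1])` → prints [8, 3, 2, 74]
`print(lists[2])` → prints [8, 3, 2, 74]
`print(shared)` → prints [8, 3, 2, 74]

Answer:
[8, 3, 2, 74]
[8, 3, 2, 74]
[8, 3, 2, 74]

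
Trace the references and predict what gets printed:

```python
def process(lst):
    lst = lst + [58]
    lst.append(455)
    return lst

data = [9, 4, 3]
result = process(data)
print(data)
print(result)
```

Key concept: rebinding parameter vs mutation.
Step by step:
`data = [9, 4, 3]` → data = [9, 4, 3]
`result = process(data)` → result = [9, 4, 3, 58, 455]
`print(data)` → prints [9, 4, 3]
`print(result)` → prints [9, 4, 3, 58, 455]

Answer:
[9, 4, 3]
[9, 4, 3, 58, 455]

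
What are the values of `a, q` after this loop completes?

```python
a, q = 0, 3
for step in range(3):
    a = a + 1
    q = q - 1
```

a goes 0→3, q goes 3→0
`a, q` takes the values: (0, 3) → (1, 3) → (1, 2) → (2, 2) → (2, 1) → (3, 1) → (3, 0)

Answer: 3, 0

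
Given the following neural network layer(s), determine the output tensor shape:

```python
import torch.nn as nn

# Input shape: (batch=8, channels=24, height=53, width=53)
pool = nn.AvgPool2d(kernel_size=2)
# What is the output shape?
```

Input: (8, 24, 53, 53) -> Output: (8, 24, 26, 26)

Answer: (8, 24, 26, 26)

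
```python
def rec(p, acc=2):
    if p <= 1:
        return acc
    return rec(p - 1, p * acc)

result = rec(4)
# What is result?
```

Accumulator trace (n, acc): (4, 2) -> (3, 8) -> (2, 24) -> (1, 48) -> return 48

Answer: 48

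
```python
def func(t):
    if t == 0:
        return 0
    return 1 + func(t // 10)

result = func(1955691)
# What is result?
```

Count of digits of 1955691: 7

Answer: 7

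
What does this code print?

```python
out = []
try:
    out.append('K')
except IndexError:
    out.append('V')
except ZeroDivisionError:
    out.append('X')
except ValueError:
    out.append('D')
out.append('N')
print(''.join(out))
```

Execution trace: 'K' (try body, no exception) → 'N' (after the try/except). Output: KN

Answer: KN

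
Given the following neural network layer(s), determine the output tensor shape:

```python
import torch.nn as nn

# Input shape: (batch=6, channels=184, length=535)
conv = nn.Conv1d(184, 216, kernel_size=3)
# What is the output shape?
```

Input: (6, 184, 535) -> Output: (6, 216, 533)

Answer: (6, 216, 533)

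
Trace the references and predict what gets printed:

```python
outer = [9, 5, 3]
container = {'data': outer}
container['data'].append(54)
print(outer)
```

Key concept: dict holds reference to list.
Step by step:
`outer = [9, 5, 3]` → outer = [9, 5, 3]
`container = {'data': outer}` → container = {'data': [9, 5, 3]}
`container['data'].append(54)` → outer = [9, 5, 3, 54]; container = {'data': [9, 5, 3, 54]}
`print(outer)` → prints [9, 5, 3, 54]

Answer: [9, 5, 3, 54]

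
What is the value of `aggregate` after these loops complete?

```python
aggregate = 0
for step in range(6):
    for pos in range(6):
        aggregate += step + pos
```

Sum of all step+pos for step,pos in 6x6
`aggregate` takes the values: 0 → 1 → 3 → 6 → 10 → 15 → 16 → 18 → 21 → 25 → 30 → 36 → 38 → 41 → 45 → 50 → 56 → 63 → 66 → 70 → 75 → 81 → 88 → 96 → 100 → 105 → 111 → 118 → 126 → 135 → 140 → 146 → 153 → 161 → 170 → 180

Answer: 180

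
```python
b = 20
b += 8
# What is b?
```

Trace:
`b = 20` → b = 20
`b += 8` → b = 28
So b = 28

Answer: 28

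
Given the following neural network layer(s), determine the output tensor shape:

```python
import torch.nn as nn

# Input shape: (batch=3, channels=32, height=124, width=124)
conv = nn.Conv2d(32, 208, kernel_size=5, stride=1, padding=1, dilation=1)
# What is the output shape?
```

Input: (3, 32, 124, 124) -> Output: (3, 208, 122, 122)

Answer: (3, 208, 122, 122)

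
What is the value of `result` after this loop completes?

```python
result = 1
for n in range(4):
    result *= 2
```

2^4 = 16
`result` takes the values: 1 → 2 → 4 → 8 → 16

Answer: 16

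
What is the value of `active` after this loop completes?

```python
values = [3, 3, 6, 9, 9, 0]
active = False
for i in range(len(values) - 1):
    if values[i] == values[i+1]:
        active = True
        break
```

Check consecutive duplicates in [3, 3, 6, 9, 9, 0]
`active` takes the values: False → True

Answer: True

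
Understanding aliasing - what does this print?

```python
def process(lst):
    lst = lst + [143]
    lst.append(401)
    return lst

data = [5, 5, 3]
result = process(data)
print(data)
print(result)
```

Key concept: rebinding parameter vs mutation.
Step by step:
`data = [5, 5, 3]` → data = [5, 5, 3]
`result = process(data)` → result = [5, 5, 3, 143, 401]
`print(data)` → prints [5, 5, 3]
`print(result)` → prints [5, 5, 3, 143, 401]

Answer:
[5, 5, 3]
[5, 5, 3, 143, 401]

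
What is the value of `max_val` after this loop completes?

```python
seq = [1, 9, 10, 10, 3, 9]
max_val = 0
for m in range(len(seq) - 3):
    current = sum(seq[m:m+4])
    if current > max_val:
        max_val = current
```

Max sum of 4-element window in [1, 9, 10, 10, 3, 9]
`max_val` takes the values: 0 → 30 → 32

Answer: 32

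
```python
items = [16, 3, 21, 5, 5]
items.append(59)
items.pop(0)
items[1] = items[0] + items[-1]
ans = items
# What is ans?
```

Trace:
`items = [16, 3, 21, 5, 5]` → items = [16, 3, 21, 5, 5]
`items.append(59)` → items = [16, 3, 21, 5, 5, 59]
`items.pop(0)` → items = [3, 21, 5, 5, 59]
`items[1] = items[0] + items[-1]` → items = [3, 62, 5, 5, 59]
`ans = items` → ans = [3, 62, 5, 5, 59]
So ans = [3, 62, 5, 5, 59]

Answer: [3, 62, 5, 5, 59]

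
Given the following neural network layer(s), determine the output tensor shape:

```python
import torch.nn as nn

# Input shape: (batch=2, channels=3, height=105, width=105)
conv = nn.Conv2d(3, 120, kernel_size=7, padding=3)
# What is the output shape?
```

Input: (2, 3, 105, 105) -> Output: (2, 120, 105, 105)

Answer: (2, 120, 105, 105)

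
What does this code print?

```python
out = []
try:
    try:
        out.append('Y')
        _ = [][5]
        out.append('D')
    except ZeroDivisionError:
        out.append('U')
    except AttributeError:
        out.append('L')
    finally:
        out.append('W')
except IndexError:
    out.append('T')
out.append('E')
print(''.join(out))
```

Execution trace: 'Y' (inner try body) → 'W' (inner finally) → 'T' (outer except IndexError) → 'E' (after the try/except). Output: YWTE

Answer: YWTE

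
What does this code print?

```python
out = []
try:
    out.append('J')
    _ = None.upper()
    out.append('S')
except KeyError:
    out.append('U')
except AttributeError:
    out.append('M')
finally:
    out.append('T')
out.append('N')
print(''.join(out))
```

Execution trace: 'J' (try body) → 'M' (except AttributeError) → 'T' (finally) → 'N' (after the try/except). Output: JMTN

Answer: JMTN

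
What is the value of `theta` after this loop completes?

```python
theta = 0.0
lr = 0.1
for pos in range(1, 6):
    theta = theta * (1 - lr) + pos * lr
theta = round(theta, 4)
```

Moving average with lr=0.1
`theta` takes the values: 0.0 → 0.1 → 0.29 → 0.561 → 0.9049 → 1.31441 → 1.3144

Answer: 1.3144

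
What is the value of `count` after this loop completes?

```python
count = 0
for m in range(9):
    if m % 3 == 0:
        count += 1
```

Count numbers divisible by 3 in range(9)
`count` takes the values: 0 → 1 → 2 → 3

Answer: 3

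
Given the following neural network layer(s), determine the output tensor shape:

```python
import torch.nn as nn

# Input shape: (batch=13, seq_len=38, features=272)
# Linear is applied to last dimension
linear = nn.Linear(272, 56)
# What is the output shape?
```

Input: (13, 38, 272) -> Output: (13, 38, 56)

Answer: (13, 38, 56)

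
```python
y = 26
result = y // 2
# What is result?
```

Trace:
`y = 26` → y = 26
`result = y // 2` → result = 13
So result = 13

Answer: 13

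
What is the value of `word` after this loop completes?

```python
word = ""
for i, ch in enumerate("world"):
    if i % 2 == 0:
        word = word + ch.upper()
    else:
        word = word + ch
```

Uppercase even positions in 'world'
`word` takes the values: "" → "W" → "Wo" → "WoR" → "WoRl" → "WoRlD"

Answer: "WoRlD"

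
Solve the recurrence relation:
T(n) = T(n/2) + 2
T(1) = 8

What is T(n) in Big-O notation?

Each step divides n by 2 and adds 2. After log_2(n) steps we reach T(1)=8. So T(n) = 2·log_2(n) + 8 = O(log n).

Answer: O(log n)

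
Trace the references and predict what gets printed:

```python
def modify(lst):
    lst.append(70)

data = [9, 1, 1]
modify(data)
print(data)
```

Key concept: function modifies passed list.
Step by step:
`data = [9, 1, 1]` → data = [9, 1, 1]
`modify(data)` → data = [9, 1, 1, 70]
`print(data)` → prints [9, 1, 1, 70]

Answer: [9, 1, 1, 70]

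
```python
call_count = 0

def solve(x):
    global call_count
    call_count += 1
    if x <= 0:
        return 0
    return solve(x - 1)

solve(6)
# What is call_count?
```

Linear recursion stepping by 1: 7 calls from x=6 down to ≤0.

Answer: 7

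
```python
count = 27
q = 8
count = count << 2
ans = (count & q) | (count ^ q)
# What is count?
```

Trace:
`count = 27` → count = 27
`q = 8` → q = 8
`count = count << 2` → count = 108
`ans = (count & q) | (count ^ q)` → ans = 108
So count = 108

Answer: 108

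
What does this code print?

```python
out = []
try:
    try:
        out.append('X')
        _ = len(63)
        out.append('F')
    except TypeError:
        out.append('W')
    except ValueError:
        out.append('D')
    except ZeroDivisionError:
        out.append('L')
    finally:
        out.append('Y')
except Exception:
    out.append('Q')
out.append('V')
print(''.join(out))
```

Execution trace: 'X' (inner try body) → 'W' (inner except TypeError) → 'Y' (inner finally) → 'V' (after the try/except). Output: XWYV

Answer: XWYV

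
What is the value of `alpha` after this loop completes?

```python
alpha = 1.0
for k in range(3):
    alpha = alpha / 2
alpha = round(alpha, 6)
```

Halving LR 3 times: 1 / 2^3
`alpha` takes the values: 1.0 → 0.5 → 0.25 → 0.125

Answer: 0.125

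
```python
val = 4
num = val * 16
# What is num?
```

Trace:
`val = 4` → val = 4
`num = val * 16` → num = 64
So num = 64

Answer: 64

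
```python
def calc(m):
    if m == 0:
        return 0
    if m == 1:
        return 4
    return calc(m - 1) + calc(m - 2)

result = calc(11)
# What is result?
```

Build up from base cases: calc(0)=0, calc(1)=4, calc(2)=4, calc(3)=8, calc(4)=12, calc(5)=20, calc(6)=32, ..., calc(11)=356

Answer: 356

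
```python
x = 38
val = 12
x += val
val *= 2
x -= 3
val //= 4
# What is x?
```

Trace:
`x = 38` → x = 38
`val = 12` → val = 12
`x += val` → x = 50
`val *= 2` → val = 24
`x -= 3` → x = 47
`val //= 4` → val = 6
So x = 47

Answer: 47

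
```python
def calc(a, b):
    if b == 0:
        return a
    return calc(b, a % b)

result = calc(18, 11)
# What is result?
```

calc(18, 11) -> calc(11, 7) -> calc(7, 4) -> calc(4, 3) -> calc(3, 1) -> calc(1, 0) -> 1

Answer: 1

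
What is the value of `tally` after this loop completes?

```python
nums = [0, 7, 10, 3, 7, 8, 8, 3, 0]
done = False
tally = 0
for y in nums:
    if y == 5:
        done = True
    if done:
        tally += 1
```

Count elements after first 5 in [0, 7, 10, 3, 7, 8, 8, 3, 0]
`tally` takes the values: 0

Answer: 0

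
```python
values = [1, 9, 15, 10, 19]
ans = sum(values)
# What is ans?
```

Trace:
`values = [1, 9, 15, 10, 19]` → values = [1, 9, 15, 10, 19]
`ans = sum(values)` → ans = 54
So ans = 54

Answer: 54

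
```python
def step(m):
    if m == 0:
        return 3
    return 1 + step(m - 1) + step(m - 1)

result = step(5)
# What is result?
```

step(m) = 1 + 2·step(m-1), step(0)=3. Closed form: (3+1)·2^5 - 1 = 127.

Answer: 127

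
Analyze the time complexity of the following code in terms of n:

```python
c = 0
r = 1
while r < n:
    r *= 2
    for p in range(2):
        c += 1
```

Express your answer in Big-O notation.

Each loop level contributes: log n × 1. Multiplying the contributions gives O(log n).

Answer: O(log n)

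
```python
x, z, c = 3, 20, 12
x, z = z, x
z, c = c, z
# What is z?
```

Trace:
`x, z, c = 3, 20, 12` → x = 3; z = 20; c = 12
`x, z = z, x` → x = 20; z = 3
`z, c = c, z` → z = 12; c = 3
So z = 12

Answer: 12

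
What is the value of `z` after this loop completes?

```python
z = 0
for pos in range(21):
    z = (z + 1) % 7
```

Increment mod 7, 21 times = 0
`z` takes the values: 0 → 1 → 2 → 3 → 4 → 5 → 6 → 0 → 1 → 2 → 3 → 4 → 5 → 6 → 0 → 1 → 2 → 3 → 4 → 5 → 6 → 0

Answer: 0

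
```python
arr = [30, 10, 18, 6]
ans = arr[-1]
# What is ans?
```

Trace:
`arr = [30, 10, 18, 6]` → arr = [30, 10, 18, 6]
`ans = arr[-1]` → ans = 6
So ans = 6

Answer: 6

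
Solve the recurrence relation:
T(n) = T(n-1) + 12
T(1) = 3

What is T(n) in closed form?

Unrolling: T(n) = T(1) + 12·(n-1) = 3 + 12(n-1) = 12n - 9.

Answer: T(n) = 12n - 9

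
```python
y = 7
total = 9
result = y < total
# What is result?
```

Trace:
`y = 7` → y = 7
`total = 9` → total = 9
`result = y < total` → result = True
So result = True

Answer: True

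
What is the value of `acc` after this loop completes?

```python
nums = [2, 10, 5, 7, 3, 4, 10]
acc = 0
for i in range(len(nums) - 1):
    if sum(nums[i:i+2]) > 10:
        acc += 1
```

Count windows with sum > 10
`acc` takes the values: 0 → 1 → 2 → 3 → 4

Answer: 4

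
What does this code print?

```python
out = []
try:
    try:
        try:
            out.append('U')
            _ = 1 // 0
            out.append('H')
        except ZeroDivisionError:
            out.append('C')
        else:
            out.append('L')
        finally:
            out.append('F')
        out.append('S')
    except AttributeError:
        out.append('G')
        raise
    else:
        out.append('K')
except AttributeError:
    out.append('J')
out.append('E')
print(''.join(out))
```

Execution trace: 'U' (inner try body) → 'C' (inner except ZeroDivisionError) → 'F' (inner finally) → 'S' (try body, no exception) → 'K' (else) → 'E' (after the try/except). Output: UCFSKE

Answer: UCFSKE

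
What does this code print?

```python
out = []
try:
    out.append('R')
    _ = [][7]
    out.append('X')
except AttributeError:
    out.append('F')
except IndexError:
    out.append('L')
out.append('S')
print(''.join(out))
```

Execution trace: 'R' (try body) → 'L' (except IndexError) → 'S' (after the try/except). Output: RLS

Answer: RLS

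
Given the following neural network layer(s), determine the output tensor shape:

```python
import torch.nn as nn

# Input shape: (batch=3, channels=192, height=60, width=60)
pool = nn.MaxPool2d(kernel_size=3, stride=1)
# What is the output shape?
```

Input: (3, 192, 60, 60) -> Output: (3, 192, 58, 58)

Answer: (3, 192, 58, 58)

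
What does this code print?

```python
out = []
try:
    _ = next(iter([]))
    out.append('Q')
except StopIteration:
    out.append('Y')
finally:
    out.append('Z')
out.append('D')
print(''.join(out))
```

Execution trace: 'Y' (except StopIteration) → 'Z' (finally) → 'D' (after the try/except). Output: YZD

Answer: YZD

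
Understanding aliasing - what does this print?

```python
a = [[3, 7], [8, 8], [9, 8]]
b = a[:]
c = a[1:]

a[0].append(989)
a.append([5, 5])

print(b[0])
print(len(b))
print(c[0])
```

Key concept: slice with nested mutation.
Step by step:
`a = [[3, 7], [8, 8], [9, 8]]` → a = [[3, 7], [8, 8], [9, 8]]
`b = a[:]` → b = [[3, 7], [8, 8], [9, 8]]
`c = a[1:]` → c = [[8, 8], [9, 8]]
`a[0].append(989)` → a = [[3, 7, 989], [8, 8], [9, 8]]; b = [[3, 7, 989], [8, 8], [9, 8]]
`a.append([5, 5])` → a = [[3, 7, 989], [8, 8], [9, 8], [5, 5]]
`print(b[0])` → prints [3, 7, 989]
`print(len(b))` → prints 3
`print(c[0])` → prints [8, 8]

Answer:
[3, 7, 989]
3
[8, 8]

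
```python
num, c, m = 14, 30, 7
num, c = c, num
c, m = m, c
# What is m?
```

Trace:
`num, c, m = 14, 30, 7` → num = 14; c = 30; m = 7
`num, c = c, num` → num = 30; c = 14
`c, m = m, c` → c = 7; m = 14
So m = 14

Answer: 14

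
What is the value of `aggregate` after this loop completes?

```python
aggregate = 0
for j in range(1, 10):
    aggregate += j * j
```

Sum of squares 1² to 9² = 285
`aggregate` takes the values: 0 → 1 → 5 → 14 → 30 → 55 → 91 → 140 → 204 → 285

Answer: 285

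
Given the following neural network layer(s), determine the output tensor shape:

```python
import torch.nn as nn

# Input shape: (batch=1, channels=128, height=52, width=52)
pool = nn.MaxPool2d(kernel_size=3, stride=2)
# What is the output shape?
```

Input: (1, 128, 52, 52) -> Output: (1, 128, 25, 25)

Answer: (1, 128, 25, 25)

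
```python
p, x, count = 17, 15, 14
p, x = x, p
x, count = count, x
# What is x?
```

Trace:
`p, x, count = 17, 15, 14` → p = 17; x = 15; count = 14
`p, x = x, p` → p = 15; x = 17
`x, count = count, x` → x = 14; count = 17
So x = 14

Answer: 14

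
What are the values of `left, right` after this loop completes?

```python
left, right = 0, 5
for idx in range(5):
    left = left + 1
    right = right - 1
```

left goes 0→5, right goes 5→0
`left, right` takes the values: (0, 5) → (1, 5) → (1, 4) → (2, 4) → (2, 3) → (3, 3) → (3, 2) → (4, 2) → (4, 1) → (5, 1) → (5, 0)

Answer: 5, 0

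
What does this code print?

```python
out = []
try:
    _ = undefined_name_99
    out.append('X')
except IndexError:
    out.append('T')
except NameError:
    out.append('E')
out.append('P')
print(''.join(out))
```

Execution trace: 'E' (except NameError) → 'P' (after the try/except). Output: EP

Answer: EP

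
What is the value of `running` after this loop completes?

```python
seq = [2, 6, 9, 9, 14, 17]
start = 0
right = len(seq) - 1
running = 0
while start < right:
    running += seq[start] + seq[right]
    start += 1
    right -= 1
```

Sum of pairs from ends
`running` takes the values: 0 → 19 → 39 → 57

Answer: 57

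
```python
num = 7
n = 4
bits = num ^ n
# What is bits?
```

Trace:
`num = 7` → num = 7
`n = 4` → n = 4
`bits = num ^ n` → bits = 3
So bits = 3

Answer: 3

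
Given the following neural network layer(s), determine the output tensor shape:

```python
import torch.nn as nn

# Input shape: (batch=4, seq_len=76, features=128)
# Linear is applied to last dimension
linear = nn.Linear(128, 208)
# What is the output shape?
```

Input: (4, 76, 128) -> Output: (4, 76, 208)

Answer: (4, 76, 208)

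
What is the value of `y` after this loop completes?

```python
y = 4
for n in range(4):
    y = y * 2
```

Multiply by 2, 4 times: 4 * 2^4 = 64
`y` takes the values: 4 → 8 → 16 → 32 → 64

Answer: 64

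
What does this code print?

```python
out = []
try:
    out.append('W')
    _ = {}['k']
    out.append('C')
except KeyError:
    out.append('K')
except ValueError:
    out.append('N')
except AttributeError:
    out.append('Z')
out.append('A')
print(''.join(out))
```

Execution trace: 'W' (try body) → 'K' (except KeyError) → 'A' (after the try/except). Output: WKA

Answer: WKA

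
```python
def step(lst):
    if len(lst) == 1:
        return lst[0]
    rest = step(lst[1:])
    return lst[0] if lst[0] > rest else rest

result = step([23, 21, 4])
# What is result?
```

Recursive max over [23, 21, 4] = 23

Answer: 23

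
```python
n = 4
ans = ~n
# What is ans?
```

Trace:
`n = 4` → n = 4
`ans = ~n` → ans = -5
So ans = -5

Answer: -5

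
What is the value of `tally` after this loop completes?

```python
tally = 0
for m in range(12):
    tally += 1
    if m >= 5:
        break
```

Loop breaks when m reaches 5, tally is 6
`tally` takes the values: 0 → 1 → 2 → 3 → 4 → 5 → 6

Answer: 6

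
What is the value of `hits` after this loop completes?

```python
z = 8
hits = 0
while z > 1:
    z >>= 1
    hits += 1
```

Count right shifts until 1
`hits` takes the values: 0 → 1 → 2 → 3

Answer: 3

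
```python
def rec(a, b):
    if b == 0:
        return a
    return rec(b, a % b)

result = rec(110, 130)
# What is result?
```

rec(110, 130) -> rec(130, 110) -> rec(110, 20) -> rec(20, 10) -> rec(10, 0) -> 10

Answer: 10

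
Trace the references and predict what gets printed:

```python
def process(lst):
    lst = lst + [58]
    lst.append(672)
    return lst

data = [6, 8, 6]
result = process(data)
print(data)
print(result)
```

Key concept: rebinding parameter vs mutation.
Step by step:
`data = [6, 8, 6]` → data = [6, 8, 6]
`result = process(data)` → result = [6, 8, 6, 58, 672]
`print(data)` → prints [6, 8, 6]
`print(result)` → prints [6, 8, 6, 58, 672]

Answer:
[6, 8, 6]
[6, 8, 6, 58, 672]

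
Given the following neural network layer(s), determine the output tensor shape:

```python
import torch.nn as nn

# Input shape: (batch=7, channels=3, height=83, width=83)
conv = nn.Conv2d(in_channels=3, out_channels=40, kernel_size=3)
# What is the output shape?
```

Input: (7, 3, 83, 83) -> Output: (7, 40, 81, 81)

Answer: (7, 40, 81, 81)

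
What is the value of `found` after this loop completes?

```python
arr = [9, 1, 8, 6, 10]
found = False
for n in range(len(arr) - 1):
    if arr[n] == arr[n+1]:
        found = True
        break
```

Check consecutive duplicates in [9, 1, 8, 6, 10]
`found` takes the values: False

Answer: False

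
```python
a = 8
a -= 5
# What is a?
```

Trace:
`a = 8` → a = 8
`a -= 5` → a = 3
So a = 3

Answer: 3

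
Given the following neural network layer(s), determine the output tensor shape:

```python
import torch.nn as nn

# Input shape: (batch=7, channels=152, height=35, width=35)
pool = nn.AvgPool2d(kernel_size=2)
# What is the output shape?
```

Input: (7, 152, 35, 35) -> Output: (7, 152, 17, 17)

Answer: (7, 152, 17, 17)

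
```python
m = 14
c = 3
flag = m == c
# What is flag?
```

Trace:
`m = 14` → m = 14
`c = 3` → c = 3
`flag = m == c` → flag = False
So flag = False

Answer: False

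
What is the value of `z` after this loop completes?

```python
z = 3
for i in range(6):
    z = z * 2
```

Multiply by 2, 6 times: 3 * 2^6 = 192
`z` takes the values: 3 → 6 → 12 → 24 → 48 → 96 → 192

Answer: 192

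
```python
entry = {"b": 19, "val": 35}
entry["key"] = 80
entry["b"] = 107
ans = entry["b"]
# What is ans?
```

Trace:
`entry = {"b": 19, "val": 35}` → entry = {'b': 19, 'val': 35}
`entry["key"] = 80` → entry = {'b': 19, 'val': 35, 'key': 80}
`entry["b"] = 107` → entry = {'b': 107, 'val': 35, 'key': 80}
`ans = entry["b"]` → ans = 107
So ans = 107

Answer: 107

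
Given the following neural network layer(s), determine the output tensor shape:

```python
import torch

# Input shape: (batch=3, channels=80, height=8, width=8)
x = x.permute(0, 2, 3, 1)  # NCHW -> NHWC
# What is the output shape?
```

Input: (3, 80, 8, 8) -> Output: (3, 8, 8, 80)

Answer: (3, 8, 8, 80)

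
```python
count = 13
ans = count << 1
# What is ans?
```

Trace:
`count = 13` → count = 13
`ans = count << 1` → ans = 26
So ans = 26

Answer: 26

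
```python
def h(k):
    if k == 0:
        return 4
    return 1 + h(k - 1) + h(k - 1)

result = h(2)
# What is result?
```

h(k) = 1 + 2·h(k-1), h(0)=4. Closed form: (4+1)·2^2 - 1 = 19.

Answer: 19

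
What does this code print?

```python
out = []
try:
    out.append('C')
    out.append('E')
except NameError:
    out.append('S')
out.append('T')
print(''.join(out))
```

Execution trace: 'C' (try body) → 'E' (try body, no exception) → 'T' (after the try/except). Output: CET

Answer: CET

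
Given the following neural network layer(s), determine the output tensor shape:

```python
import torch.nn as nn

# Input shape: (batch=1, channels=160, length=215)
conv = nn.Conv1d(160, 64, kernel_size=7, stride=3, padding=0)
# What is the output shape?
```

Input: (1, 160, 215) -> Output: (1, 64, 70)

Answer: (1, 64, 70)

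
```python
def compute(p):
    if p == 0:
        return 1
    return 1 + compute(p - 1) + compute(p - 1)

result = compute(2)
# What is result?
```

compute(p) = 1 + 2·compute(p-1), compute(0)=1. Closed form: (1+1)·2^2 - 1 = 7.

Answer: 7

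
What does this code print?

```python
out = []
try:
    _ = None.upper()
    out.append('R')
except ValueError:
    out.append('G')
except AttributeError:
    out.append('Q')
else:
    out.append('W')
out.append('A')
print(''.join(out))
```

Execution trace: 'Q' (except AttributeError) → 'A' (after the try/except). Output: QA

Answer: QA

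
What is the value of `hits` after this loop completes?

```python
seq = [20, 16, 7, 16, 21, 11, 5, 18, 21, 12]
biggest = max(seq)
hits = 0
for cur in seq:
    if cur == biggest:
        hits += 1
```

Count of max value 21 in [20, 16, 7, 16, 21, 11, 5, 18, 21, 12]
`hits` takes the values: 0 → 1 → 2

Answer: 2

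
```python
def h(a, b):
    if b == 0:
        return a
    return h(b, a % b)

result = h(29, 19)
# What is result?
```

h(29, 19) -> h(19, 10) -> h(10, 9) -> h(9, 1) -> h(1, 0) -> 1

Answer: 1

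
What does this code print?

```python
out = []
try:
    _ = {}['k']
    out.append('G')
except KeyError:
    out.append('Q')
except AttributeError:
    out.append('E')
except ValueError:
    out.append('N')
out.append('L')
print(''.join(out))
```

Execution trace: 'Q' (except KeyError) → 'L' (after the try/except). Output: QL

Answer: QL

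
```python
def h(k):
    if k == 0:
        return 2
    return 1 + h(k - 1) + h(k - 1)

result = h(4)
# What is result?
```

h(k) = 1 + 2·h(k-1), h(0)=2. Closed form: (2+1)·2^4 - 1 = 47.

Answer: 47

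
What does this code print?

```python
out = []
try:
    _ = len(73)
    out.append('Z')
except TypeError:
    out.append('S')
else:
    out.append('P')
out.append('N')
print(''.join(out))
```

Execution trace: 'S' (except TypeError) → 'N' (after the try/except). Output: SN

Answer: SN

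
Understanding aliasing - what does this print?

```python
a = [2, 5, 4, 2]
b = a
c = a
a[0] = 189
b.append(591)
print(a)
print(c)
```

Key concept: multiple aliases.
Step by step:
`a = [2, 5, 4, 2]` → a = [2, 5, 4, 2]
`b = a` → b = [2, 5, 4, 2] (same object as a)
`c = a` → c = [2, 5, 4, 2] (same object as a, b)
`a[0] = 189` → a = [189, 5, 4, 2] (same object as b, c); b = [189, 5, 4, 2] (same object as a, c); c = [189, 5, 4, 2] (same object as a, b)
`b.append(591)` → a = [189, 5, 4, 2, 591] (same object as b, c); b = [189, 5, 4, 2, 591] (same object as a, c); c = [189, 5, 4, 2, 591] (same object as a, b)
`print(a)` → prints [189, 5, 4, 2, 591]
`print(c)` → prints [189, 5, 4, 2, 591]

Answer:
[189, 5, 4, 2, 591]
[189, 5, 4, 2, 591]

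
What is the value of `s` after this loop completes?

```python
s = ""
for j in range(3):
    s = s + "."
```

Repeat '.' 3 times
`s` takes the values: "" → "." → ".." → "..."

Answer: "..."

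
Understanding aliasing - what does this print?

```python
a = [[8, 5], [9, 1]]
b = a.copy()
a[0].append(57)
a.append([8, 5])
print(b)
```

Key concept: shallow copy with nested lists.
Step by step:
`a = [[8, 5], [9, 1]]` → a = [[8, 5], [9, 1]]
`b = a.copy()` → b = [[8, 5], [9, 1]]
`a[0].append(57)` → a = [[8, 5, 57], [9, 1]]; b = [[8, 5, 57], [9, 1]]
`a.append([8, 5])` → a = [[8, 5, 57], [9, 1], [8, 5]]
`print(b)` → prints [[8, 5, 57], [9, 1]]

Answer: [[8, 5, 57], [9, 1]]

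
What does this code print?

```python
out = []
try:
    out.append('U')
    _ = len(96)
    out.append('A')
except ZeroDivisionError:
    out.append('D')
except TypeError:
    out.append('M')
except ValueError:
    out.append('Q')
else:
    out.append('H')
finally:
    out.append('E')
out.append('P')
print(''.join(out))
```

Execution trace: 'U' (try body) → 'M' (except TypeError) → 'E' (finally) → 'P' (after the try/except). Output: UMEP

Answer: UMEP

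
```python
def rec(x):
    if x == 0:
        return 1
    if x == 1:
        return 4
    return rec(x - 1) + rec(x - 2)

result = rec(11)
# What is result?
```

Build up from base cases: rec(0)=1, rec(1)=4, rec(2)=5, rec(3)=9, rec(4)=14, rec(5)=23, rec(6)=37, ..., rec(11)=411

Answer: 411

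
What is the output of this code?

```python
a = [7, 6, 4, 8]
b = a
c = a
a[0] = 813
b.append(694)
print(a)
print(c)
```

Key concept: multiple aliases.
Step by step:
`a = [7, 6, 4, 8]` → a = [7, 6, 4, 8]
`b = a` → b = [7, 6, 4, 8] (same object as a)
`c = a` → c = [7, 6, 4, 8] (same object as a, b)
`a[0] = 813` → a = [813, 6, 4, 8] (same object as b, c); b = [813, 6, 4, 8] (same object as a, c); c = [813, 6, 4, 8] (same object as a, b)
`b.append(694)` → a = [813, 6, 4, 8, 694] (same object as b, c); b = [813, 6, 4, 8, 694] (same object as a, c); c = [813, 6, 4, 8, 694] (same object as a, b)
`print(a)` → prints [813, 6, 4, 8, 694]
`print(c)` → prints [813, 6, 4, 8, 694]

Answer:
[813, 6, 4, 8, 694]
[813, 6, 4, 8, 694]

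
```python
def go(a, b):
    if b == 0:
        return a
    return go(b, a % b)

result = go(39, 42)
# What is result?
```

go(39, 42) -> go(42, 39) -> go(39, 3) -> go(3, 0) -> 3

Answer: 3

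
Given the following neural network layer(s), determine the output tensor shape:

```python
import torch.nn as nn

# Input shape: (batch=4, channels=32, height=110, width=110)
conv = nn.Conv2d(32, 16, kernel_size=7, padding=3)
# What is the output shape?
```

Input: (4, 32, 110, 110) -> Output: (4, 16, 110, 110)

Answer: (4, 16, 110, 110)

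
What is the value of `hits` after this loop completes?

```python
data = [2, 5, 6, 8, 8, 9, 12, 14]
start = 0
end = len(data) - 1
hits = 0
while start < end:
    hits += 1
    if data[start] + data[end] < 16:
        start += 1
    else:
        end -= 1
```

Steps to find pair summing to 16
`hits` takes the values: 0 → 1 → 2 → 3 → 4 → 5 → 6 → 7

Answer: 7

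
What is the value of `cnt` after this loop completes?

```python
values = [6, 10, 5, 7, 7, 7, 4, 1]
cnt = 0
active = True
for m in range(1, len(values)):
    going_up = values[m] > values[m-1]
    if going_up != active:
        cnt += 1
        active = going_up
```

Count direction changes in [6, 10, 5, 7, 7, 7, 4, 1]
`cnt` takes the values: 0 → 1 → 2 → 3

Answer: 3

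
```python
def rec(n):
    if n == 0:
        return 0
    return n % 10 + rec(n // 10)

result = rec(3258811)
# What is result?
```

Sum of digits of 3258811: 1 + 1 + 8 + 8 + 5 + 2 + 3 = 28

Answer: 28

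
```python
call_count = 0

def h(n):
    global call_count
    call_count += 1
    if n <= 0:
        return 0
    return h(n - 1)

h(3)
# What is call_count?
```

Linear recursion stepping by 1: 4 calls from n=3 down to ≤0.

Answer: 4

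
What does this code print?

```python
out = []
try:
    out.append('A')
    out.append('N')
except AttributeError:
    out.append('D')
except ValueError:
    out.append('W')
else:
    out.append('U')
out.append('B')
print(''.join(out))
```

Execution trace: 'A' (try body) → 'N' (try body, no exception) → 'U' (else) → 'B' (after the try/except). Output: ANUB

Answer: ANUB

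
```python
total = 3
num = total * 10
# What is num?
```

Trace:
`total = 3` → total = 3
`num = total * 10` → num = 30
So num = 30

Answer: 30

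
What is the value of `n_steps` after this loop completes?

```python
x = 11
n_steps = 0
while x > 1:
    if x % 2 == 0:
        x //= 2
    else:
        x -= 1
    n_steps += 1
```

Steps to reduce 11 to 1
`n_steps` takes the values: 0 → 1 → 2 → 3 → 4 → 5

Answer: 5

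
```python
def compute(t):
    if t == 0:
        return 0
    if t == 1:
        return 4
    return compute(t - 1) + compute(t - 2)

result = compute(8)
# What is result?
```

Build up from base cases: compute(0)=0, compute(1)=4, compute(2)=4, compute(3)=8, compute(4)=12, compute(5)=20, compute(6)=32, ..., compute(8)=84

Answer: 84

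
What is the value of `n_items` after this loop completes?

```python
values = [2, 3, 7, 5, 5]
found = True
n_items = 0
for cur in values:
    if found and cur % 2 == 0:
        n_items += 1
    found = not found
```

Count even values at even positions
`n_items` takes the values: 0 → 1

Answer: 1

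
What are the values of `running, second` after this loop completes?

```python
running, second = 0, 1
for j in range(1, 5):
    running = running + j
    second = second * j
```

Sum and factorial of 1 to 4
`running, second` takes the values: (0, 1) → (1, 1) → (3, 1) → (3, 2) → (6, 2) → (6, 6) → (10, 6) → (10, 24)

Answer: 10, 24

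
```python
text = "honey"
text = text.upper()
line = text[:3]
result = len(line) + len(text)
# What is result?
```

Trace:
`text = "honey"` → text = 'honey'
`text = text.upper()` → text = 'HONEY'
`line = text[:3]` → line = 'HON'
`result = len(line) + len(text)` → result = 8
So result = 8

Answer: 8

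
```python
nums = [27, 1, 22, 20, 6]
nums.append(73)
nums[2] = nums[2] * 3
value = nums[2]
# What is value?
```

Trace:
`nums = [27, 1, 22, 20, 6]` → nums = [27, 1, 22, 20, 6]
`nums.append(73)` → nums = [27, 1, 22, 20, 6, 73]
`nums[2] = nums[2] * 3` → nums = [27, 1, 66, 20, 6, 73]
`value = nums[2]` → value = 66
So value = 66

Answer: 66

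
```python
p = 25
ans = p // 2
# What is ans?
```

Trace:
`p = 25` → p = 25
`ans = p // 2` → ans = 12
So ans = 12

Answer: 12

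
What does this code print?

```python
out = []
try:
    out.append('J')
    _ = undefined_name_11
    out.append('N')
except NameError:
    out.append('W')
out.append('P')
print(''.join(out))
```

Execution trace: 'J' (try body) → 'W' (except NameError) → 'P' (after the try/except). Output: JWP

Answer: JWP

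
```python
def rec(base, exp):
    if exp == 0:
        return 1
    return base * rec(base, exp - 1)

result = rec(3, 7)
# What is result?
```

rec(3, 7) = 3 * 3 * 3 * 3 * 3 * 3 * 3 = 2187

Answer: 2187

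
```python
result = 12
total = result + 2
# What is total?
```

Trace:
`result = 12` → result = 12
`total = result + 2` → total = 14
So total = 14

Answer: 14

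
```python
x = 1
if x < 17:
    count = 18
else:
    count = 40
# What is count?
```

Trace:
`x = 1` → x = 1
`if x < 17: ...` → x < 17 is True → count = 18
So count = 18

Answer: 18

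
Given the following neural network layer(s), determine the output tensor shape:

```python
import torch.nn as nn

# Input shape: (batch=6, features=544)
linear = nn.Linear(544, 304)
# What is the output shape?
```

Input: (6, 544) -> Output: (6, 304)

Answer: (6, 304)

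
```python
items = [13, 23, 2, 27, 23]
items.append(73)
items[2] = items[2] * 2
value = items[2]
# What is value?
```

Trace:
`items = [13, 23, 2, 27, 23]` → items = [13, 23, 2, 27, 23]
`items.append(73)` → items = [13, 23, 2, 27, 23, 73]
`items[2] = items[2] * 2` → items = [13, 23, 4, 27, 23, 73]
`value = items[2]` → value = 4
So value = 4

Answer: 4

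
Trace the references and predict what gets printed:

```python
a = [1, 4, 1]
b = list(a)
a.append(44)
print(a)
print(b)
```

Key concept: list() constructor creates copy.
Step by step:
`a = [1, 4, 1]` → a = [1, 4, 1]
`b = list(a)` → b = [1, 4, 1]
`a.append(44)` → a = [1, 4, 1, 44]
`print(a)` → prints [1, 4, 1, 44]
`print(b)` → prints [1, 4, 1]

Answer:
[1, 4, 1, 44]
[1, 4, 1]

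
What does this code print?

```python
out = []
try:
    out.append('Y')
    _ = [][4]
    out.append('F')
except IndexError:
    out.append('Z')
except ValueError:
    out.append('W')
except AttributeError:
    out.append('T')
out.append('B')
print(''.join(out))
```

Execution trace: 'Y' (try body) → 'Z' (except IndexError) → 'B' (after the try/except). Output: YZB

Answer: YZB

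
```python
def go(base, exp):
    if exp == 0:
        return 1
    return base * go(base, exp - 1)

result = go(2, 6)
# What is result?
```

go(2, 6) = 2 * 2 * 2 * 2 * 2 * 2 = 64

Answer: 64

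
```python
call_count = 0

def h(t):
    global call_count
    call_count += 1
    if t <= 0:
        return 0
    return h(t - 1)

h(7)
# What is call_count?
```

Linear recursion stepping by 1: 8 calls from t=7 down to ≤0.

Answer: 8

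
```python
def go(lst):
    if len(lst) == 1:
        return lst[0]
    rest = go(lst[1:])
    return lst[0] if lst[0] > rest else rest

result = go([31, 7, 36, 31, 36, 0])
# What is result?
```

Recursive max over [31, 7, 36, 31, 36, 0] = 36

Answer: 36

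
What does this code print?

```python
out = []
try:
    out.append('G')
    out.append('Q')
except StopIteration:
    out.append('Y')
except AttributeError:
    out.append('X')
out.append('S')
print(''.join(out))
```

Execution trace: 'G' (try body) → 'Q' (try body, no exception) → 'S' (after the try/except). Output: GQS

Answer: GQS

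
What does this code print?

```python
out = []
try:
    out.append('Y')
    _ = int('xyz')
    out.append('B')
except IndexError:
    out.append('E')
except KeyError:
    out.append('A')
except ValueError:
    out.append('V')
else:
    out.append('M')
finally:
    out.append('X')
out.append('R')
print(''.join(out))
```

Execution trace: 'Y' (try body) → 'V' (except ValueError) → 'X' (finally) → 'R' (after the try/except). Output: YVXR

Answer: YVXR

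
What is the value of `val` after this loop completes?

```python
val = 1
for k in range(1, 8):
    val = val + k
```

Start at 1, add 1 through 7
`val` takes the values: 1 → 2 → 4 → 7 → 11 → 16 → 22 → 29

Answer: 29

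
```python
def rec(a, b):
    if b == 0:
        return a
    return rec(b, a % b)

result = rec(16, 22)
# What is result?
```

rec(16, 22) -> rec(22, 16) -> rec(16, 6) -> rec(6, 4) -> rec(4, 2) -> rec(2, 0) -> 2

Answer: 2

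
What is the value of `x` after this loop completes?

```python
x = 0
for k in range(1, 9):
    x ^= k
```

XOR of 1 to 8
`x` takes the values: 0 → 1 → 3 → 0 → 4 → 1 → 7 → 0 → 8

Answer: 8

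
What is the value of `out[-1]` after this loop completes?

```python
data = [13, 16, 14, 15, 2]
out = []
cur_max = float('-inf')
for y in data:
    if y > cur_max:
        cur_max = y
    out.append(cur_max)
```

Running max ends at 16
`out` takes the values: [] → [13] → [13, 16] → [13, 16, 16] → [13, 16, 16, 16] → [13, 16, 16, 16, 16]
So `out[-1]` = 16

Answer: 16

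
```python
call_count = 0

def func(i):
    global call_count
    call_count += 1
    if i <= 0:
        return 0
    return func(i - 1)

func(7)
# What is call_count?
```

Linear recursion stepping by 1: 8 calls from i=7 down to ≤0.

Answer: 8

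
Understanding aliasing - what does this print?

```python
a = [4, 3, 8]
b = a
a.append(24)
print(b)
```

Key concept: basic list aliasing.
Step by step:
`a = [4, 3, 8]` → a = [4, 3, 8]
`b = a` → b = [4, 3, 8] (same object as a)
`a.append(24)` → a = [4, 3, 8, 24] (same object as b); b = [4, 3, 8, 24] (same object as a)
`print(b)` → prints [4, 3, 8, 24]

Answer: [4, 3, 8, 24]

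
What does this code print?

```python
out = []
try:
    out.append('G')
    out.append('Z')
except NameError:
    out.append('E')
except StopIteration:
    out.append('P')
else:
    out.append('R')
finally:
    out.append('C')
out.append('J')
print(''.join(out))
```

Execution trace: 'G' (try body) → 'Z' (try body, no exception) → 'R' (else) → 'C' (finally) → 'J' (after the try/except). Output: GZRCJ

Answer: GZRCJ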